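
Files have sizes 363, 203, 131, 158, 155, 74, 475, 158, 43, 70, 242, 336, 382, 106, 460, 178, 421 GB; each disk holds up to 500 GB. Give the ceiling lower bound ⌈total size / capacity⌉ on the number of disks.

8 disks

Total size = 363 + 203 + 131 + 158 + 155 + 74 + 475 + 158 + 43 + 70 + 242 + 336 + 382 + 106 + 460 + 178 + 421 = 3955 GB.
⌈3955 / 500⌉ = 8.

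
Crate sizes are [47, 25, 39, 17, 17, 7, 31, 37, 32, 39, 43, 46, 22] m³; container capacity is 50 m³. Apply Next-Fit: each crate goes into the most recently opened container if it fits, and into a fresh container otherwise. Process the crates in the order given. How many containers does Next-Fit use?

47 m³ → container 1 (remaining 3 m³)
25 m³ → container 2 (remaining 25 m³)
39 m³ → container 3 (remaining 11 m³)
17 m³ → container 4 (remaining 33 m³)
17 m³ → container 4 (remaining 16 m³)
7 m³ → container 4 (remaining 9 m³)
31 m³ → container 5 (remaining 19 m³)
37 m³ → container 6 (remaining 13 m³)
32 m³ → container 7 (remaining 18 m³)
39 m³ → container 8 (remaining 11 m³)
43 m³ → container 9 (remaining 7 m³)
46 m³ → container 10 (remaining 4 m³)
22 m³ → container 11 (remaining 28 m³)

11 containers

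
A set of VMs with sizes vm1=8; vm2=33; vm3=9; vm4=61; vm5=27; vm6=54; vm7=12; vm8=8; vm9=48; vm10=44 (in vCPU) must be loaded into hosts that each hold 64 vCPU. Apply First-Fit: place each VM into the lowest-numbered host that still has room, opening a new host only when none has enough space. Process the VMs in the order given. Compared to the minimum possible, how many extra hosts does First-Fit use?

First-Fit: [8,33,9,12] [61] [27,8] [54] [48] [44] → 6 hosts.
Total size 304 vCPU; any packing needs at least ⌈304/64⌉ = 5 hosts.
An optimal packing achieves that bound: [61] [54,9] [48,12] [44,8,8] [33,27] → 5 hosts.
Excess: 6 − 5 = 1.

1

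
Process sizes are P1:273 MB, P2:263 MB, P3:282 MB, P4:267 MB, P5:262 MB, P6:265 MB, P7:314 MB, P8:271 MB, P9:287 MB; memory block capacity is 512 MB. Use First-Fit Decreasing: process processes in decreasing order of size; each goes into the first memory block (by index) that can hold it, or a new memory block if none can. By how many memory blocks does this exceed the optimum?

0

First-Fit Decreasing: [314] [287] [282] [273] [271] [267] [265] [263] [262] → 9 memory blocks.
9 processes exceed 256 MB (half the capacity), and no two of those can share a memory block, so at least 9 memory blocks are needed.
So 9 is already optimal.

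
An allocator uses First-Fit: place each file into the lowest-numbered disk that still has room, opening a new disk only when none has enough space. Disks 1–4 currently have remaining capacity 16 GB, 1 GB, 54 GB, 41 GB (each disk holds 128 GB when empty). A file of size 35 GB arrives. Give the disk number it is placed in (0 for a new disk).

3

Disks with room: disk 3 (54 GB), disk 4 (41 GB).
The first with room is disk 3.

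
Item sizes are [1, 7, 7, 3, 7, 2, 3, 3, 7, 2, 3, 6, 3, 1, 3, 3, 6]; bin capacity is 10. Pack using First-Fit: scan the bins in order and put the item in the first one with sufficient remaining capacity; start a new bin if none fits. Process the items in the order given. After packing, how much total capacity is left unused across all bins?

3

1 → bin 1 (remaining 9)
7 → bin 1 (remaining 2)
7 → bin 2 (remaining 3)
3 → bin 2 (remaining 0)
7 → bin 3 (remaining 3)
2 → bin 1 (remaining 0)
3 → bin 3 (remaining 0)
3 → bin 4 (remaining 7)
7 → bin 4 (remaining 0)
2 → bin 5 (remaining 8)
3 → bin 5 (remaining 5)
6 → bin 6 (remaining 4)
3 → bin 5 (remaining 2)
1 → bin 5 (remaining 1)
3 → bin 6 (remaining 1)
3 → bin 7 (remaining 7)
6 → bin 7 (remaining 1)
7 bins × 10 = 70; used 67; unused 3.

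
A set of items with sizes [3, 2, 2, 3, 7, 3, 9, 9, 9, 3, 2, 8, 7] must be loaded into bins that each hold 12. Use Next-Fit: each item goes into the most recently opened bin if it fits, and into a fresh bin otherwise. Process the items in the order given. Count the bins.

Put 3 in bin 1; 9 remain.
Put 2 in bin 1; 7 remain.
Put 2 in bin 1; 5 remain.
Put 3 in bin 1; 2 remain.
Put 7 in bin 2; 5 remain.
Put 3 in bin 2; 2 remain.
Put 9 in bin 3; 3 remain.
Put 9 in bin 4; 3 remain.
Put 9 in bin 5; 3 remain.
Put 3 in bin 5; 0 remain.
Put 2 in bin 6; 10 remain.
Put 8 in bin 6; 2 remain.
Put 7 in bin 7; 5 remain.

7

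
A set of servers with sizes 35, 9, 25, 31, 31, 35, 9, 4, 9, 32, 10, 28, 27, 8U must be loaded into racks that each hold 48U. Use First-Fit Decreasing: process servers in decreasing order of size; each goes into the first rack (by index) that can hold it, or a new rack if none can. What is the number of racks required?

Sorted descending: 35, 35, 32, 31, 31, 28, 27, 25, 10, 9, 9, 9, 8, 4.
35U → rack 1 (remaining 13U)
35U → rack 2 (remaining 13U)
32U → rack 3 (remaining 16U)
31U → rack 4 (remaining 17U)
31U → rack 5 (remaining 17U)
28U → rack 6 (remaining 20U)
27U → rack 7 (remaining 21U)
25U → rack 8 (remaining 23U)
10U → rack 1 (remaining 3U)
9U → rack 2 (remaining 4U)
9U → rack 3 (remaining 7U)
9U → rack 4 (remaining 8U)
8U → rack 4 (remaining 0U)
4U → rack 2 (remaining 0U)
Final racks: [35,10] [35,9,4] [32,9] [31,9,8] [31] [28] [27] [25].

8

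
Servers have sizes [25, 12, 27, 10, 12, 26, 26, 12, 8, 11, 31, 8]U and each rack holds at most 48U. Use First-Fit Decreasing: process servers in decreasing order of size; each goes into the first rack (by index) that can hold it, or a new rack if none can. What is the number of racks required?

5

Sorted descending: 31, 27, 26, 26, 25, 12, 12, 12, 11, 10, 8, 8.
rack 1: place 31U, 17U left
rack 2: place 27U, 21U left
rack 3: place 26U, 22U left
rack 4: place 26U, 22U left
rack 5: place 25U, 23U left
rack 1: place 12U, 5U left
rack 2: place 12U, 9U left
rack 3: place 12U, 10U left
rack 4: place 11U, 11U left
rack 3: place 10U, 0U left
rack 2: place 8U, 1U left
rack 4: place 8U, 3U left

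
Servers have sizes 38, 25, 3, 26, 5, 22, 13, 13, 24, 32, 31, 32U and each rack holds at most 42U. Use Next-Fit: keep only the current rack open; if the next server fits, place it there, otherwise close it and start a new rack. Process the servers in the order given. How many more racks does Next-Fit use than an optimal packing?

Next-Fit: [38] [25,3] [26,5] [22,13] [13,24] [32] [31] [32] → 8 racks.
8 servers exceed 21U (half the capacity), and no two of those can share a rack, so at least 8 racks are needed.
So 8 is already optimal.

0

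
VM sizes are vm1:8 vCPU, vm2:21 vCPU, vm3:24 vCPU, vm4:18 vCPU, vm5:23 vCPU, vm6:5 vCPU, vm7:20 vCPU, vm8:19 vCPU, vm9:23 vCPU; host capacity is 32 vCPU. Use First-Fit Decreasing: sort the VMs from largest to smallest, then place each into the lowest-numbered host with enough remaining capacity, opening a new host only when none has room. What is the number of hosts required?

Sorted descending: 24, 23, 23, 21, 20, 19, 18, 8, 5.
Put 24 vCPU in host 1; 8 vCPU remain.
Put 23 vCPU in host 2; 9 vCPU remain.
Put 23 vCPU in host 3; 9 vCPU remain.
Put 21 vCPU in host 4; 11 vCPU remain.
Put 20 vCPU in host 5; 12 vCPU remain.
Put 19 vCPU in host 6; 13 vCPU remain.
Put 18 vCPU in host 7; 14 vCPU remain.
Put 8 vCPU in host 1; 0 vCPU remain.
Put 5 vCPU in host 2; 4 vCPU remain.
Final hosts: [24,8] [23,5] [23] [21] [20] [19] [18].

7 hosts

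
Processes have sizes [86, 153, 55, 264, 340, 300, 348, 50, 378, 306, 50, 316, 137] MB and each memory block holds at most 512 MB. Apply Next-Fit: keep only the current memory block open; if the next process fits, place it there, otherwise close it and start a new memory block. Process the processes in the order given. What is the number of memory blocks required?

8

memory block 1: place 86 MB, 426 MB left
memory block 1: place 153 MB, 273 MB left
memory block 1: place 55 MB, 218 MB left
memory block 2: place 264 MB, 248 MB left
memory block 3: place 340 MB, 172 MB left
memory block 4: place 300 MB, 212 MB left
memory block 5: place 348 MB, 164 MB left
memory block 5: place 50 MB, 114 MB left
memory block 6: place 378 MB, 134 MB left
memory block 7: place 306 MB, 206 MB left
memory block 7: place 50 MB, 156 MB left
memory block 8: place 316 MB, 196 MB left
memory block 8: place 137 MB, 59 MB left
Final memory blocks: [86,153,55] [264] [340] [300] [348,50] [378] [306,50] [316,137].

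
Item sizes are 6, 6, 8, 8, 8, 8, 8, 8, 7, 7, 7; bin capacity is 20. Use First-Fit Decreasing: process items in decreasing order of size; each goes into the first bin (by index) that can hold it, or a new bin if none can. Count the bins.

Sorted descending: 8, 8, 8, 8, 8, 8, 7, 7, 7, 6, 6.
8 → bin 1 (remaining 12)
8 → bin 1 (remaining 4)
8 → bin 2 (remaining 12)
8 → bin 2 (remaining 4)
8 → bin 3 (remaining 12)
8 → bin 3 (remaining 4)
7 → bin 4 (remaining 13)
7 → bin 4 (remaining 6)
7 → bin 5 (remaining 13)
6 → bin 4 (remaining 0)
6 → bin 5 (remaining 7)

5 bins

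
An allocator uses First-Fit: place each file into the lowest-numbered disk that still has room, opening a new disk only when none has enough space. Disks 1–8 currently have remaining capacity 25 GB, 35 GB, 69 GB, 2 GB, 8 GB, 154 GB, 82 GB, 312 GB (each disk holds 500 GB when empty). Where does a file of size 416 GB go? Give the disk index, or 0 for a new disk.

0

No disk has ≥ 416 GB free, so a new disk is opened.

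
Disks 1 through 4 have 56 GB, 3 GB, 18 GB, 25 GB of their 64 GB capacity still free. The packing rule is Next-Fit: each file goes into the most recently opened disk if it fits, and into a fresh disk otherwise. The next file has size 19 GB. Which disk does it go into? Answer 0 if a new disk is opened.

Next-Fit only looks at disk 4, which has 25 GB free.
19 GB fits there.

4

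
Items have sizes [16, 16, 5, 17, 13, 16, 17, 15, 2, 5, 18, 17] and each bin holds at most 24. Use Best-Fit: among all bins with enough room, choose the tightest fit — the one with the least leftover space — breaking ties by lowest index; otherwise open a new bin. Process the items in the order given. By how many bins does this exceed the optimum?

0

Best-Fit: [16,5,2] [16] [17,5] [13] [16] [17] [15] [18] [17] → 9 bins.
9 items exceed 12 (half the capacity), and no two of those can share a bin, so at least 9 bins are needed.
So 9 is already optimal.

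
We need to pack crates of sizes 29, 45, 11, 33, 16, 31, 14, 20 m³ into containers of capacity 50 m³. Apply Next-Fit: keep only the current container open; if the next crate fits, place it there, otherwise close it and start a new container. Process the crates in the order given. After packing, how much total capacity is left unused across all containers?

container 1: place 29 m³, 21 m³ left
container 2: place 45 m³, 5 m³ left
container 3: place 11 m³, 39 m³ left
container 3: place 33 m³, 6 m³ left
container 4: place 16 m³, 34 m³ left
container 4: place 31 m³, 3 m³ left
container 5: place 14 m³, 36 m³ left
container 5: place 20 m³, 16 m³ left
5 containers × 50 m³ = 250 m³; used 199 m³; unused 51 m³.

51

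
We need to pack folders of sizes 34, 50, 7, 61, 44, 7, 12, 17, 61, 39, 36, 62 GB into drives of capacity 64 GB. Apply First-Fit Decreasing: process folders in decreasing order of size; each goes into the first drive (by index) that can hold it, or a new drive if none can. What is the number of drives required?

8

Sorted descending: 62, 61, 61, 50, 44, 39, 36, 34, 17, 12, 7, 7.
62 GB → drive 1 (remaining 2 GB)
61 GB → drive 2 (remaining 3 GB)
61 GB → drive 3 (remaining 3 GB)
50 GB → drive 4 (remaining 14 GB)
44 GB → drive 5 (remaining 20 GB)
39 GB → drive 6 (remaining 25 GB)
36 GB → drive 7 (remaining 28 GB)
34 GB → drive 8 (remaining 30 GB)
17 GB → drive 5 (remaining 3 GB)
12 GB → drive 4 (remaining 2 GB)
7 GB → drive 6 (remaining 18 GB)
7 GB → drive 6 (remaining 11 GB)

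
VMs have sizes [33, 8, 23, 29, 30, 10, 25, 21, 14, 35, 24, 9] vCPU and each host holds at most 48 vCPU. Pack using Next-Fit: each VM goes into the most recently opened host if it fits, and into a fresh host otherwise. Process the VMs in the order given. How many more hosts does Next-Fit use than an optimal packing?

2

Next-Fit: [33,8] [23] [29] [30,10] [25,21] [14] [35] [24,9] → 8 hosts.
Total size 261 vCPU; any packing needs at least ⌈261/48⌉ = 6 hosts.
An optimal packing achieves that bound: [35,10] [33,14] [30,9,8] [29] [25,23] [24,21] → 6 hosts.
Excess: 8 − 6 = 2.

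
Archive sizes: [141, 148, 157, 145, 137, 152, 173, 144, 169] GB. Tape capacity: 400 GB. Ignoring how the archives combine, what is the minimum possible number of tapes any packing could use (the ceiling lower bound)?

4 tapes

Total size = 141 + 148 + 157 + 145 + 137 + 152 + 173 + 144 + 169 = 1366 GB.
⌈1366 / 400⌉ = 4.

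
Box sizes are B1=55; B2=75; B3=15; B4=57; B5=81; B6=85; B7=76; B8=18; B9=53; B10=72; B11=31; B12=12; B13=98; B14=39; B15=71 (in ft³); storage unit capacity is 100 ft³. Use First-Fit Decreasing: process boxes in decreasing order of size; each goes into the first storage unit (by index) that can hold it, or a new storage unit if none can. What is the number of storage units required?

10 storage units

Sorted descending: 98, 85, 81, 76, 75, 72, 71, 57, 55, 53, 39, 31, 18, 15, 12.
Put 98 ft³ in storage unit 1; 2 ft³ remain.
Put 85 ft³ in storage unit 2; 15 ft³ remain.
Put 81 ft³ in storage unit 3; 19 ft³ remain.
Put 76 ft³ in storage unit 4; 24 ft³ remain.
Put 75 ft³ in storage unit 5; 25 ft³ remain.
Put 72 ft³ in storage unit 6; 28 ft³ remain.
Put 71 ft³ in storage unit 7; 29 ft³ remain.
Put 57 ft³ in storage unit 8; 43 ft³ remain.
Put 55 ft³ in storage unit 9; 45 ft³ remain.
Put 53 ft³ in storage unit 10; 47 ft³ remain.
Put 39 ft³ in storage unit 8; 4 ft³ remain.
Put 31 ft³ in storage unit 9; 14 ft³ remain.
Put 18 ft³ in storage unit 3; 1 ft³ remain.
Put 15 ft³ in storage unit 2; 0 ft³ remain.
Put 12 ft³ in storage unit 4; 12 ft³ remain.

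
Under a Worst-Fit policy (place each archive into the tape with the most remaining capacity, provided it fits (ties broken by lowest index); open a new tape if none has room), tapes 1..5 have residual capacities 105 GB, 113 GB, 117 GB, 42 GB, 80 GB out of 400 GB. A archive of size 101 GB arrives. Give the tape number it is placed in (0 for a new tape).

Tapes with room: tape 1 (105 GB), tape 2 (113 GB), tape 3 (117 GB).
Most room is tape 3 with 117 GB free.

3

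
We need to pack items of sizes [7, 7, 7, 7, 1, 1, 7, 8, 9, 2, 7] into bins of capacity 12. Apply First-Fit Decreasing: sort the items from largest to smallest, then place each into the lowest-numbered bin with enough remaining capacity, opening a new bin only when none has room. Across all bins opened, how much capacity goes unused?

Sorted descending: 9, 8, 7, 7, 7, 7, 7, 7, 2, 1, 1.
Put 9 in bin 1; 3 remain.
Put 8 in bin 2; 4 remain.
Put 7 in bin 3; 5 remain.
Put 7 in bin 4; 5 remain.
Put 7 in bin 5; 5 remain.
Put 7 in bin 6; 5 remain.
Put 7 in bin 7; 5 remain.
Put 7 in bin 8; 5 remain.
Put 2 in bin 1; 1 remain.
Put 1 in bin 1; 0 remain.
Put 1 in bin 2; 3 remain.
8 bins × 12 = 96; used 63; unused 33.

33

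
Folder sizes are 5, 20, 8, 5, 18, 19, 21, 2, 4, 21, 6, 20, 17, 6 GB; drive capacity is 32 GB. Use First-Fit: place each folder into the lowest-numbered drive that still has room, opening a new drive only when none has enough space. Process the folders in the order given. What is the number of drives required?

5 GB → drive 1 (remaining 27 GB)
20 GB → drive 1 (remaining 7 GB)
8 GB → drive 2 (remaining 24 GB)
5 GB → drive 1 (remaining 2 GB)
18 GB → drive 2 (remaining 6 GB)
19 GB → drive 3 (remaining 13 GB)
21 GB → drive 4 (remaining 11 GB)
2 GB → drive 1 (remaining 0 GB)
4 GB → drive 2 (remaining 2 GB)
21 GB → drive 5 (remaining 11 GB)
6 GB → drive 3 (remaining 7 GB)
20 GB → drive 6 (remaining 12 GB)
17 GB → drive 7 (remaining 15 GB)
6 GB → drive 3 (remaining 1 GB)
Final drives: [5,20,5,2] [8,18,4] [19,6,6] [21] [21] [20] [17].

7 drives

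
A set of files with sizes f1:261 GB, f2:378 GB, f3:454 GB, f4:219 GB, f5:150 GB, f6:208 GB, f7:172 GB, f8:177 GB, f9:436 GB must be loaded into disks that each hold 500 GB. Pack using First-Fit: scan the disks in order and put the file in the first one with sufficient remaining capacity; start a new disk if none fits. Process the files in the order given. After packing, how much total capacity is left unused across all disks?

545

f1 (261 GB) → disk 1 (remaining 239 GB)
f2 (378 GB) → disk 2 (remaining 122 GB)
f3 (454 GB) → disk 3 (remaining 46 GB)
f4 (219 GB) → disk 1 (remaining 20 GB)
f5 (150 GB) → disk 4 (remaining 350 GB)
f6 (208 GB) → disk 4 (remaining 142 GB)
f7 (172 GB) → disk 5 (remaining 328 GB)
f8 (177 GB) → disk 5 (remaining 151 GB)
f9 (436 GB) → disk 6 (remaining 64 GB)
6 disks × 500 GB = 3000 GB; used 2455 GB; unused 545 GB.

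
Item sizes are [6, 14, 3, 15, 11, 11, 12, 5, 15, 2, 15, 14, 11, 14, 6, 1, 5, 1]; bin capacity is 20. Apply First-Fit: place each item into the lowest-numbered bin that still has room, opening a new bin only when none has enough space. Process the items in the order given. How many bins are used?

Put 6 in bin 1; 14 remain.
Put 14 in bin 1; 0 remain.
Put 3 in bin 2; 17 remain.
Put 15 in bin 2; 2 remain.
Put 11 in bin 3; 9 remain.
Put 11 in bin 4; 9 remain.
Put 12 in bin 5; 8 remain.
Put 5 in bin 3; 4 remain.
Put 15 in bin 6; 5 remain.
Put 2 in bin 2; 0 remain.
Put 15 in bin 7; 5 remain.
Put 14 in bin 8; 6 remain.
Put 11 in bin 9; 9 remain.
Put 14 in bin 10; 6 remain.
Put 6 in bin 4; 3 remain.
Put 1 in bin 3; 3 remain.
Put 5 in bin 5; 3 remain.
Put 1 in bin 3; 2 remain.
Final bins: [6,14] [3,15,2] [11,5,1,1] [11,6] [12,5] [15] [15] [14] [11] [14].

10 bins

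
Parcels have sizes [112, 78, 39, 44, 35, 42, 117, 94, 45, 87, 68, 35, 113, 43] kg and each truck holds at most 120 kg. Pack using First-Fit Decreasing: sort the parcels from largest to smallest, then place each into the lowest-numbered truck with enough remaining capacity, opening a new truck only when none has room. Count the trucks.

Sorted descending: 117, 113, 112, 94, 87, 78, 68, 45, 44, 43, 42, 39, 35, 35.
Put 117 kg in truck 1; 3 kg remain.
Put 113 kg in truck 2; 7 kg remain.
Put 112 kg in truck 3; 8 kg remain.
Put 94 kg in truck 4; 26 kg remain.
Put 87 kg in truck 5; 33 kg remain.
Put 78 kg in truck 6; 42 kg remain.
Put 68 kg in truck 7; 52 kg remain.
Put 45 kg in truck 7; 7 kg remain.
Put 44 kg in truck 8; 76 kg remain.
Put 43 kg in truck 8; 33 kg remain.
Put 42 kg in truck 6; 0 kg remain.
Put 39 kg in truck 9; 81 kg remain.
Put 35 kg in truck 9; 46 kg remain.
Put 35 kg in truck 9; 11 kg remain.
Final trucks: [117] [113] [112] [94] [87] [78,42] [68,45] [44,43] [39,35,35].

9 trucks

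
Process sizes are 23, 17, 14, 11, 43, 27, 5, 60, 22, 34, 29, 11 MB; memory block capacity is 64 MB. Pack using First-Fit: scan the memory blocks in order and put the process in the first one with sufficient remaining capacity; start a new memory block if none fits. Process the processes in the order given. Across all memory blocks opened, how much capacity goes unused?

23 MB → memory block 1 (remaining 41 MB)
17 MB → memory block 1 (remaining 24 MB)
14 MB → memory block 1 (remaining 10 MB)
11 MB → memory block 2 (remaining 53 MB)
43 MB → memory block 2 (remaining 10 MB)
27 MB → memory block 3 (remaining 37 MB)
5 MB → memory block 1 (remaining 5 MB)
60 MB → memory block 4 (remaining 4 MB)
22 MB → memory block 3 (remaining 15 MB)
34 MB → memory block 5 (remaining 30 MB)
29 MB → memory block 5 (remaining 1 MB)
11 MB → memory block 3 (remaining 4 MB)
5 memory blocks × 64 MB = 320 MB; used 296 MB; unused 24 MB.

24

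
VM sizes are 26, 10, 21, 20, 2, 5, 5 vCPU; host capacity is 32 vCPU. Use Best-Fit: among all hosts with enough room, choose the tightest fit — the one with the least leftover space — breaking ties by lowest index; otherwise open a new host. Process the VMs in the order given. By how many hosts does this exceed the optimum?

Best-Fit: [26,2] [10,21] [20,5,5] → 3 hosts.
Total size 89 vCPU; any packing needs at least ⌈89/32⌉ = 3 hosts.
So 3 is already optimal.

0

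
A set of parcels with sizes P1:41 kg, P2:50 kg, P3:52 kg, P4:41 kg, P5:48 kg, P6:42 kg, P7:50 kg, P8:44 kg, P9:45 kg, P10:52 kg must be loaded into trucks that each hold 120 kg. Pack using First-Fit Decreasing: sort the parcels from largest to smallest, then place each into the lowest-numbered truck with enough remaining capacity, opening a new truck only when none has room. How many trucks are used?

5 trucks

Sorted descending: 52, 52, 50, 50, 48, 45, 44, 42, 41, 41.
52 kg → truck 1 (remaining 68 kg)
52 kg → truck 1 (remaining 16 kg)
50 kg → truck 2 (remaining 70 kg)
50 kg → truck 2 (remaining 20 kg)
48 kg → truck 3 (remaining 72 kg)
45 kg → truck 3 (remaining 27 kg)
44 kg → truck 4 (remaining 76 kg)
42 kg → truck 4 (remaining 34 kg)
41 kg → truck 5 (remaining 79 kg)
41 kg → truck 5 (remaining 38 kg)
Final trucks: [52,52] [50,50] [48,45] [44,42] [41,41].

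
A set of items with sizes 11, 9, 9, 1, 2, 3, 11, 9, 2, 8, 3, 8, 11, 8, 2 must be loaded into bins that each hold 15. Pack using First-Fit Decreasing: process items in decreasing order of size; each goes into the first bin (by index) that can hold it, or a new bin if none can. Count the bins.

9

Sorted descending: 11, 11, 11, 9, 9, 9, 8, 8, 8, 3, 3, 2, 2, 2, 1.
bin 1: place 11, 4 left
bin 2: place 11, 4 left
bin 3: place 11, 4 left
bin 4: place 9, 6 left
bin 5: place 9, 6 left
bin 6: place 9, 6 left
bin 7: place 8, 7 left
bin 8: place 8, 7 left
bin 9: place 8, 7 left
bin 1: place 3, 1 left
bin 2: place 3, 1 left
bin 3: place 2, 2 left
bin 3: place 2, 0 left
bin 4: place 2, 4 left
bin 1: place 1, 0 left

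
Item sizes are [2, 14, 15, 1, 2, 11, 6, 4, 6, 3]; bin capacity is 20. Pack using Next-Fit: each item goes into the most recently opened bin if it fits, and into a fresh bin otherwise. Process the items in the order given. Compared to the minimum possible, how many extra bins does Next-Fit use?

Next-Fit: [2,14] [15,1,2] [11,6] [4,6,3] → 4 bins.
Total size 64; any packing needs at least ⌈64/20⌉ = 4 bins.
So 4 is already optimal.

0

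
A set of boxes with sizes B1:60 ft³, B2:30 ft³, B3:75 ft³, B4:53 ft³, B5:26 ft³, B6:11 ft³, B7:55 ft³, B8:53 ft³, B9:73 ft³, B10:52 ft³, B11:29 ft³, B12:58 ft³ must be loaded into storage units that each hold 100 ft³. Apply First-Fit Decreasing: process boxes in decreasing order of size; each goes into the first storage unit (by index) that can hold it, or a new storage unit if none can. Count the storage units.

Sorted descending: 75, 73, 60, 58, 55, 53, 53, 52, 30, 29, 26, 11.
storage unit 1: place 75 ft³, 25 ft³ left
storage unit 2: place 73 ft³, 27 ft³ left
storage unit 3: place 60 ft³, 40 ft³ left
storage unit 4: place 58 ft³, 42 ft³ left
storage unit 5: place 55 ft³, 45 ft³ left
storage unit 6: place 53 ft³, 47 ft³ left
storage unit 7: place 53 ft³, 47 ft³ left
storage unit 8: place 52 ft³, 48 ft³ left
storage unit 3: place 30 ft³, 10 ft³ left
storage unit 4: place 29 ft³, 13 ft³ left
storage unit 2: place 26 ft³, 1 ft³ left
storage unit 1: place 11 ft³, 14 ft³ left

8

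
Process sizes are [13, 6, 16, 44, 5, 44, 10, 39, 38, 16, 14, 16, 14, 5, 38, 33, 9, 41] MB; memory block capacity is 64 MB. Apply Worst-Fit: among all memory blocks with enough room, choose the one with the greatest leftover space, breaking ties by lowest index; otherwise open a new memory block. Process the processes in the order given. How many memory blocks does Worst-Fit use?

Put 13 MB in memory block 1; 51 MB remain.
Put 6 MB in memory block 1; 45 MB remain.
Put 16 MB in memory block 1; 29 MB remain.
Put 44 MB in memory block 2; 20 MB remain.
Put 5 MB in memory block 1; 24 MB remain.
Put 44 MB in memory block 3; 20 MB remain.
Put 10 MB in memory block 1; 14 MB remain.
Put 39 MB in memory block 4; 25 MB remain.
Put 38 MB in memory block 5; 26 MB remain.
Put 16 MB in memory block 5; 10 MB remain.
Put 14 MB in memory block 4; 11 MB remain.
Put 16 MB in memory block 2; 4 MB remain.
Put 14 MB in memory block 3; 6 MB remain.
Put 5 MB in memory block 1; 9 MB remain.
Put 38 MB in memory block 6; 26 MB remain.
Put 33 MB in memory block 7; 31 MB remain.
Put 9 MB in memory block 7; 22 MB remain.
Put 41 MB in memory block 8; 23 MB remain.
Final memory blocks: [13,6,16,5,10,5] [44,16] [44,14] [39,14] [38,16] [38] [33,9] [41].

8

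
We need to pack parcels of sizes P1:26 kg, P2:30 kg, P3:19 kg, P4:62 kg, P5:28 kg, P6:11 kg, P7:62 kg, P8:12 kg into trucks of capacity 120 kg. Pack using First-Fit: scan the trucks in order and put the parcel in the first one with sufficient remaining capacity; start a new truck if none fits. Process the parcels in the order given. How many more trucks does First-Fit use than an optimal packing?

First-Fit: [26,30,19,28,11] [62,12] [62] → 3 trucks.
Total size 250 kg; any packing needs at least ⌈250/120⌉ = 3 trucks.
So 3 is already optimal.

0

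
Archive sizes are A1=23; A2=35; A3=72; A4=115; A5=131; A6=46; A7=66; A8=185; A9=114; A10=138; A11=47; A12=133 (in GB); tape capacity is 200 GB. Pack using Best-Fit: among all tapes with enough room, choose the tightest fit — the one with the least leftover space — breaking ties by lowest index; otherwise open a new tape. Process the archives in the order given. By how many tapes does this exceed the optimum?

1

Best-Fit: [23,35,72,66] [115] [131,46] [185] [114] [138,47] [133] → 7 tapes.
Total size 1105 GB; any packing needs at least ⌈1105/200⌉ = 6 tapes.
An optimal packing achieves that bound: [185] [138,47] [133,66] [131,46,23] [115,72] [114,35] → 6 tapes.
Excess: 7 − 6 = 1.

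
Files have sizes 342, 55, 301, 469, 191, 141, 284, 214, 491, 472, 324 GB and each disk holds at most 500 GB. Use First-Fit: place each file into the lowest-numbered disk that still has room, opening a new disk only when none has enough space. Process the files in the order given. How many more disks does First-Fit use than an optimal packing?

First-Fit: [342,55] [301,191] [469] [141,284] [214] [491] [472] [324] → 8 disks.
Total size 3284 GB; any packing needs at least ⌈3284/500⌉ = 7 disks.
An optimal packing achieves that bound: [491] [472] [469] [342,141] [324,55] [301,191] [284,214] → 7 disks.
Excess: 8 − 7 = 1.

1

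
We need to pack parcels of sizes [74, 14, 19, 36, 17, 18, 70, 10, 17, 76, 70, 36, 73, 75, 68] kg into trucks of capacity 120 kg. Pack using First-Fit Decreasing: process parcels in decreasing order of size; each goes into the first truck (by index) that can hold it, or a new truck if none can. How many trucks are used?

Sorted descending: 76, 75, 74, 73, 70, 70, 68, 36, 36, 19, 18, 17, 17, 14, 10.
76 kg → truck 1 (remaining 44 kg)
75 kg → truck 2 (remaining 45 kg)
74 kg → truck 3 (remaining 46 kg)
73 kg → truck 4 (remaining 47 kg)
70 kg → truck 5 (remaining 50 kg)
70 kg → truck 6 (remaining 50 kg)
68 kg → truck 7 (remaining 52 kg)
36 kg → truck 1 (remaining 8 kg)
36 kg → truck 2 (remaining 9 kg)
19 kg → truck 3 (remaining 27 kg)
18 kg → truck 3 (remaining 9 kg)
17 kg → truck 4 (remaining 30 kg)
17 kg → truck 4 (remaining 13 kg)
14 kg → truck 5 (remaining 36 kg)
10 kg → truck 4 (remaining 3 kg)
Final trucks: [76,36] [75,36] [74,19,18] [73,17,17,10] [70,14] [70] [68].

7 trucks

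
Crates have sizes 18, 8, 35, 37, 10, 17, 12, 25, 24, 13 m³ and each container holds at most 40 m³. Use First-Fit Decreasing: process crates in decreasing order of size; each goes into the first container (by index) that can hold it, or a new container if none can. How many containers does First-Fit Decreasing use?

6 containers

Sorted descending: 37, 35, 25, 24, 18, 17, 13, 12, 10, 8.
Put 37 m³ in container 1; 3 m³ remain.
Put 35 m³ in container 2; 5 m³ remain.
Put 25 m³ in container 3; 15 m³ remain.
Put 24 m³ in container 4; 16 m³ remain.
Put 18 m³ in container 5; 22 m³ remain.
Put 17 m³ in container 5; 5 m³ remain.
Put 13 m³ in container 3; 2 m³ remain.
Put 12 m³ in container 4; 4 m³ remain.
Put 10 m³ in container 6; 30 m³ remain.
Put 8 m³ in container 6; 22 m³ remain.
Final containers: [37] [35] [25,13] [24,12] [18,17] [10,8].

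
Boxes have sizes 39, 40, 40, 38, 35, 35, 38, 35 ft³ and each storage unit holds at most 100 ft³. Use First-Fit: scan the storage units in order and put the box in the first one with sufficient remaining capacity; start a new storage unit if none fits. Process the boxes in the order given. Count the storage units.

4 storage units

storage unit 1: place 39 ft³, 61 ft³ left
storage unit 1: place 40 ft³, 21 ft³ left
storage unit 2: place 40 ft³, 60 ft³ left
storage unit 2: place 38 ft³, 22 ft³ left
storage unit 3: place 35 ft³, 65 ft³ left
storage unit 3: place 35 ft³, 30 ft³ left
storage unit 4: place 38 ft³, 62 ft³ left
storage unit 4: place 35 ft³, 27 ft³ left
Final storage units: [39,40] [40,38] [35,35] [38,35].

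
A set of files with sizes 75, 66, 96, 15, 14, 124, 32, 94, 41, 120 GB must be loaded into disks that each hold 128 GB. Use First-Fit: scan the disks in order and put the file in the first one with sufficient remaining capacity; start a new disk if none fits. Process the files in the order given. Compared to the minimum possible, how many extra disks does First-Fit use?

1

First-Fit: [75,15,14] [66,32] [96] [124] [94] [41] [120] → 7 disks.
Total size 677 GB; any packing needs at least ⌈677/128⌉ = 6 disks.
An optimal packing achieves that bound: [124] [120] [96,32] [94,15,14] [75,41] [66] → 6 disks.
Excess: 7 − 6 = 1.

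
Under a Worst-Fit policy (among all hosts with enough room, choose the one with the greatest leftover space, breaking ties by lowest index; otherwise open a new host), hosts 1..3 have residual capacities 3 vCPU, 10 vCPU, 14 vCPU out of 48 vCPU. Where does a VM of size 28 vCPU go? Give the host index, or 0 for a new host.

No host has ≥ 28 vCPU free, so a new host is opened.

0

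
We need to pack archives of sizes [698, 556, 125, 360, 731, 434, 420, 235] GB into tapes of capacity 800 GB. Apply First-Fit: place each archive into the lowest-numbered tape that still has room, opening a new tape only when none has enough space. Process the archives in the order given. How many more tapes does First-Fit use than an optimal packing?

First-Fit: [698] [556,125] [360,434] [731] [420,235] → 5 tapes.
Total size 3559 GB; any packing needs at least ⌈3559/800⌉ = 5 tapes.
So 5 is already optimal.

0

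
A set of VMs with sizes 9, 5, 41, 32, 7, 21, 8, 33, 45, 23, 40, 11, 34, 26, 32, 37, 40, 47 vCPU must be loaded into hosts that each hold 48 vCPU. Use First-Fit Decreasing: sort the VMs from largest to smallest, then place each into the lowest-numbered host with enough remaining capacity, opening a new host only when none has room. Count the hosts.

12

Sorted descending: 47, 45, 41, 40, 40, 37, 34, 33, 32, 32, 26, 23, 21, 11, 9, 8, 7, 5.
Put 47 vCPU in host 1; 1 vCPU remain.
Put 45 vCPU in host 2; 3 vCPU remain.
Put 41 vCPU in host 3; 7 vCPU remain.
Put 40 vCPU in host 4; 8 vCPU remain.
Put 40 vCPU in host 5; 8 vCPU remain.
Put 37 vCPU in host 6; 11 vCPU remain.
Put 34 vCPU in host 7; 14 vCPU remain.
Put 33 vCPU in host 8; 15 vCPU remain.
Put 32 vCPU in host 9; 16 vCPU remain.
Put 32 vCPU in host 10; 16 vCPU remain.
Put 26 vCPU in host 11; 22 vCPU remain.
Put 23 vCPU in host 12; 25 vCPU remain.
Put 21 vCPU in host 11; 1 vCPU remain.
Put 11 vCPU in host 6; 0 vCPU remain.
Put 9 vCPU in host 7; 5 vCPU remain.
Put 8 vCPU in host 4; 0 vCPU remain.
Put 7 vCPU in host 3; 0 vCPU remain.
Put 5 vCPU in host 5; 3 vCPU remain.
Final hosts: [47] [45] [41,7] [40,8] [40,5] [37,11] [34,9] [33] [32] [32] [26,21] [23].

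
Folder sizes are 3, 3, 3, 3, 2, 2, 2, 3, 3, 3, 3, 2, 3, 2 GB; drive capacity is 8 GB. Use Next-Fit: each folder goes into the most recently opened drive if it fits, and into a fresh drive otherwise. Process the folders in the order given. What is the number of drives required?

6

3 GB → drive 1 (remaining 5 GB)
3 GB → drive 1 (remaining 2 GB)
3 GB → drive 2 (remaining 5 GB)
3 GB → drive 2 (remaining 2 GB)
2 GB → drive 2 (remaining 0 GB)
2 GB → drive 3 (remaining 6 GB)
2 GB → drive 3 (remaining 4 GB)
3 GB → drive 3 (remaining 1 GB)
3 GB → drive 4 (remaining 5 GB)
3 GB → drive 4 (remaining 2 GB)
3 GB → drive 5 (remaining 5 GB)
2 GB → drive 5 (remaining 3 GB)
3 GB → drive 5 (remaining 0 GB)
2 GB → drive 6 (remaining 6 GB)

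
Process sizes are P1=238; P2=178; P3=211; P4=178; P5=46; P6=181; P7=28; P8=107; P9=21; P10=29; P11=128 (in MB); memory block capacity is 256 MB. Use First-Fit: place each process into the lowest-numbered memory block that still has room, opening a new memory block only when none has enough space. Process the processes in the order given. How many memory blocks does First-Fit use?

memory block 1: place P1 (238 MB), 18 MB left
memory block 2: place P2 (178 MB), 78 MB left
memory block 3: place P3 (211 MB), 45 MB left
memory block 4: place P4 (178 MB), 78 MB left
memory block 2: place P5 (46 MB), 32 MB left
memory block 5: place P6 (181 MB), 75 MB left
memory block 2: place P7 (28 MB), 4 MB left
memory block 6: place P8 (107 MB), 149 MB left
memory block 3: place P9 (21 MB), 24 MB left
memory block 4: place P10 (29 MB), 49 MB left
memory block 6: place P11 (128 MB), 21 MB left
Final memory blocks: [238] [178,46,28] [211,21] [178,29] [181] [107,128].

6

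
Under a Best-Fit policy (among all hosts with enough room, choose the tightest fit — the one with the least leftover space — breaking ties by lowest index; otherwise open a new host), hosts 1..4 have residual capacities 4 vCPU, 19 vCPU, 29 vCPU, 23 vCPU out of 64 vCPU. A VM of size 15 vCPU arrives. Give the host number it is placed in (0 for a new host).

2

Hosts with room: host 2 (19 vCPU), host 3 (29 vCPU), host 4 (23 vCPU).
Tightest fit is host 2 with 19 vCPU free.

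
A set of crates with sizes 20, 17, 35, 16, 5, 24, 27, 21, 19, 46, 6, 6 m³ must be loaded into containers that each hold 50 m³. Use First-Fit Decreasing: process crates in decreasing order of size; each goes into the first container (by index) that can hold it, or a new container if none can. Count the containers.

6

Sorted descending: 46, 35, 27, 24, 21, 20, 19, 17, 16, 6, 6, 5.
46 m³ → container 1 (remaining 4 m³)
35 m³ → container 2 (remaining 15 m³)
27 m³ → container 3 (remaining 23 m³)
24 m³ → container 4 (remaining 26 m³)
21 m³ → container 3 (remaining 2 m³)
20 m³ → container 4 (remaining 6 m³)
19 m³ → container 5 (remaining 31 m³)
17 m³ → container 5 (remaining 14 m³)
16 m³ → container 6 (remaining 34 m³)
6 m³ → container 2 (remaining 9 m³)
6 m³ → container 2 (remaining 3 m³)
5 m³ → container 4 (remaining 1 m³)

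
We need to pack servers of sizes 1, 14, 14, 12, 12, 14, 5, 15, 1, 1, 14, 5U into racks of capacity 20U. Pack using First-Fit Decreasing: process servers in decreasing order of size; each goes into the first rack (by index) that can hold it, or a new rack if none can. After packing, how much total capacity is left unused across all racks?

Sorted descending: 15, 14, 14, 14, 14, 12, 12, 5, 5, 1, 1, 1.
15U → rack 1 (remaining 5U)
14U → rack 2 (remaining 6U)
14U → rack 3 (remaining 6U)
14U → rack 4 (remaining 6U)
14U → rack 5 (remaining 6U)
12U → rack 6 (remaining 8U)
12U → rack 7 (remaining 8U)
5U → rack 1 (remaining 0U)
5U → rack 2 (remaining 1U)
1U → rack 2 (remaining 0U)
1U → rack 3 (remaining 5U)
1U → rack 3 (remaining 4U)
7 racks × 20U = 140U; used 108U; unused 32U.

32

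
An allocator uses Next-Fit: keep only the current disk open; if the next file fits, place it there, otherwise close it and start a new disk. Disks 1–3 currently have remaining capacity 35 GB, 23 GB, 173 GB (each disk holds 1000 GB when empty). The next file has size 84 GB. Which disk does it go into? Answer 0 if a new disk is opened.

Next-Fit only looks at disk 3, which has 173 GB free.
84 GB fits there.

3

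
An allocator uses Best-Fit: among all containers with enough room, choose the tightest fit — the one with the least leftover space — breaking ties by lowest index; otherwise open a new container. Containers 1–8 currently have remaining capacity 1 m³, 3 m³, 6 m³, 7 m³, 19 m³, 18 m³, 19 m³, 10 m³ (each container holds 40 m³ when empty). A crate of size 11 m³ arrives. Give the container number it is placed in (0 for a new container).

Containers with room: container 5 (19 m³), container 6 (18 m³), container 7 (19 m³).
Tightest fit is container 6 with 18 m³ free.

6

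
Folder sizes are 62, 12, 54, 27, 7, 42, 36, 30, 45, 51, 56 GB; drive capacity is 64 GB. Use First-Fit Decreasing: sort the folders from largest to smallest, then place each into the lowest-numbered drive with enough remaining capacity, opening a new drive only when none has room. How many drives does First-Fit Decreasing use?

Sorted descending: 62, 56, 54, 51, 45, 42, 36, 30, 27, 12, 7.
62 GB → drive 1 (remaining 2 GB)
56 GB → drive 2 (remaining 8 GB)
54 GB → drive 3 (remaining 10 GB)
51 GB → drive 4 (remaining 13 GB)
45 GB → drive 5 (remaining 19 GB)
42 GB → drive 6 (remaining 22 GB)
36 GB → drive 7 (remaining 28 GB)
30 GB → drive 8 (remaining 34 GB)
27 GB → drive 7 (remaining 1 GB)
12 GB → drive 4 (remaining 1 GB)
7 GB → drive 2 (remaining 1 GB)
Final drives: [62] [56,7] [54] [51,12] [45] [42] [36,27] [30].

8 drives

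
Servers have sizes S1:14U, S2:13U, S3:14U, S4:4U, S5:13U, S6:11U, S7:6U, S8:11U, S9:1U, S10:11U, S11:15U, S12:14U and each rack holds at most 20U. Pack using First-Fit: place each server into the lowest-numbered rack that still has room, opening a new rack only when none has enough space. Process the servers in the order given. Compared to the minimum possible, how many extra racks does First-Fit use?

0

First-Fit: [14,4,1] [13,6] [14] [13] [11] [11] [11] [15] [14] → 9 racks.
9 servers exceed 10U (half the capacity), and no two of those can share a rack, so at least 9 racks are needed.
So 9 is already optimal.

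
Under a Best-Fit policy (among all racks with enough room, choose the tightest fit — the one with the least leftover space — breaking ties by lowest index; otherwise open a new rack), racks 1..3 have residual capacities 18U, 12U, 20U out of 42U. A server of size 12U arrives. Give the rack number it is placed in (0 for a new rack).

Racks with room: rack 1 (18U), rack 2 (12U), rack 3 (20U).
Tightest fit is rack 2 with 12U free.

2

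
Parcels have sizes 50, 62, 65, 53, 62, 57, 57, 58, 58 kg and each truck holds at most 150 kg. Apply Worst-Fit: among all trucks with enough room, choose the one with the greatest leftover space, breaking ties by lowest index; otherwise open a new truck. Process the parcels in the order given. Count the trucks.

5 trucks

truck 1: place 50 kg, 100 kg left
truck 1: place 62 kg, 38 kg left
truck 2: place 65 kg, 85 kg left
truck 2: place 53 kg, 32 kg left
truck 3: place 62 kg, 88 kg left
truck 3: place 57 kg, 31 kg left
truck 4: place 57 kg, 93 kg left
truck 4: place 58 kg, 35 kg left
truck 5: place 58 kg, 92 kg left
Final trucks: [50,62] [65,53] [62,57] [57,58] [58].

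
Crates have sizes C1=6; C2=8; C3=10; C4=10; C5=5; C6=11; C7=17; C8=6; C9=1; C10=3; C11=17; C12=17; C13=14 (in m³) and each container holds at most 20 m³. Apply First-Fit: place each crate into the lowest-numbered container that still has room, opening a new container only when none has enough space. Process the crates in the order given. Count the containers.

Put C1 (6 m³) in container 1; 14 m³ remain.
Put C2 (8 m³) in container 1; 6 m³ remain.
Put C3 (10 m³) in container 2; 10 m³ remain.
Put C4 (10 m³) in container 2; 0 m³ remain.
Put C5 (5 m³) in container 1; 1 m³ remain.
Put C6 (11 m³) in container 3; 9 m³ remain.
Put C7 (17 m³) in container 4; 3 m³ remain.
Put C8 (6 m³) in container 3; 3 m³ remain.
Put C9 (1 m³) in container 1; 0 m³ remain.
Put C10 (3 m³) in container 3; 0 m³ remain.
Put C11 (17 m³) in container 5; 3 m³ remain.
Put C12 (17 m³) in container 6; 3 m³ remain.
Put C13 (14 m³) in container 7; 6 m³ remain.
Final containers: [6,8,5,1] [10,10] [11,6,3] [17] [17] [17] [14].

7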